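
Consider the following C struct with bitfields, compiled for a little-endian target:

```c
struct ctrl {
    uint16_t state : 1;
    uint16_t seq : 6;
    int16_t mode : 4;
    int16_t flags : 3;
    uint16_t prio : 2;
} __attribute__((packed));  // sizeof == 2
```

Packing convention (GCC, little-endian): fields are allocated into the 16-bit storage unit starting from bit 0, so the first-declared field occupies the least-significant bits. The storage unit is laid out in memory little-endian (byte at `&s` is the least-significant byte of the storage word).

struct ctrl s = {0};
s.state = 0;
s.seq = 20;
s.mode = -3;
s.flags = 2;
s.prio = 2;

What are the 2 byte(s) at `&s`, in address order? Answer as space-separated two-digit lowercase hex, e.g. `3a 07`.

[0+:1] state=0 & 0x1 = 0x0; word=0x0000
[1+:6] seq=20 & 0x3f = 0x14; word=0x0028
[7+:4] mode=-3 & 0xf = 0xd; word=0x06a8
[11+:3] flags=2 & 0x7 = 0x2; word=0x16a8
[14+:2] prio=2 & 0x3 = 0x2; word=0x96a8
word = 0x96a8 → little-endian bytes:
  [0]=0xa8  [1]=0x96

a8 96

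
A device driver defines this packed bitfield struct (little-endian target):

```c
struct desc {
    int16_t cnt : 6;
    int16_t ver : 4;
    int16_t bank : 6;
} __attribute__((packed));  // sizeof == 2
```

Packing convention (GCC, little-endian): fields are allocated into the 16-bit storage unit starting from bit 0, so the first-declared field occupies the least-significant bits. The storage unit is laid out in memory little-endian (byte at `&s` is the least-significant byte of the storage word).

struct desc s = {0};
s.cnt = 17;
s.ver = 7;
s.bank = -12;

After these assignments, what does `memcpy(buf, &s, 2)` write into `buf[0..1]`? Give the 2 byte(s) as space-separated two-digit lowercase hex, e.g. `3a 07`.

d1 d1

cnt:6 = 17 → 0x11 << 0 → word 0x0011
ver:4 = 7 → 0x7 << 6 → word 0x01d1
bank:6 = -12 → 0x34 << 10 → word 0xd1d1
word = 0xd1d1 → little-endian bytes:
  [0]=0xd1  [1]=0xd1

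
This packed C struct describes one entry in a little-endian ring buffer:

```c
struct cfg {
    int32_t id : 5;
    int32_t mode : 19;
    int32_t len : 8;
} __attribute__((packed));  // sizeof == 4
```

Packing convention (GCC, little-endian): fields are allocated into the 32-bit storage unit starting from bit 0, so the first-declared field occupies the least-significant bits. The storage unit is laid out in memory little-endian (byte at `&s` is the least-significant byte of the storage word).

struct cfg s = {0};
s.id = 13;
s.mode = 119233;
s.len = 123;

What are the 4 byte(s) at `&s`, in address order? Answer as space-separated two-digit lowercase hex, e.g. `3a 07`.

id:5 = 13 → 0xd << 0 → word 0x0000000d
mode:19 = 119233 → 0x1d1c1 << 5 → word 0x003a382d
len:8 = 123 → 0x7b << 24 → word 0x7b3a382d
word = 0x7b3a382d → little-endian bytes:
  [0]=0x2d  [1]=0x38  [2]=0x3a  [3]=0x7b

2d 38 3a 7b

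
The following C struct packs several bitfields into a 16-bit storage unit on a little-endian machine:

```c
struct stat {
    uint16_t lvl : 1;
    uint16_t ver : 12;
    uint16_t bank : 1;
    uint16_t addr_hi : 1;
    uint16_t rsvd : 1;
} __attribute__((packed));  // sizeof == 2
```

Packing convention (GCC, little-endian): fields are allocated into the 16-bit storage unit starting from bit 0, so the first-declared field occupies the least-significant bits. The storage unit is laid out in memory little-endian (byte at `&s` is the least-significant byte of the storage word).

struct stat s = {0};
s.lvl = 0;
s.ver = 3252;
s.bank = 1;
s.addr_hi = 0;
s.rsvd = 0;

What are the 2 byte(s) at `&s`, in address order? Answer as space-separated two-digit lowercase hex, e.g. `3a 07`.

lvl:1 = 0 → 0x0 << 0 → word 0x0000
ver:12 = 3252 → 0xcb4 << 1 → word 0x1968
bank:1 = 1 → 0x1 << 13 → word 0x3968
addr_hi:1 = 0 → 0x0 << 14 → word 0x3968
rsvd:1 = 0 → 0x0 << 15 → word 0x3968
word = 0x3968 → little-endian bytes:
  [0]=0x68  [1]=0x39

68 39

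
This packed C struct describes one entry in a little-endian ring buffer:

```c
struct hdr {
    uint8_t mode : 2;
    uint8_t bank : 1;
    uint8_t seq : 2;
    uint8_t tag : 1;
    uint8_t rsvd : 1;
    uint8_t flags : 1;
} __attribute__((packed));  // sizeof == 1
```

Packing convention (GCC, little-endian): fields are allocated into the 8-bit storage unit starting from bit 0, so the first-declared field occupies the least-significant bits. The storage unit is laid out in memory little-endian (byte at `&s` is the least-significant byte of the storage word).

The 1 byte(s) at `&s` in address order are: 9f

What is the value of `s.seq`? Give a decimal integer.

[0]=0x9f (little-endian) → word 0x9f
mode:2 @ bit 0 → (0x9f>>0)&0x3 = 0x3
bank:1 @ bit 2 → (0x9f>>2)&0x1 = 0x1
seq:2 @ bit 3 → (0x9f>>3)&0x3 = 0x3  ←
tag:1 @ bit 5 → (0x9f>>5)&0x1 = 0x0
rsvd:1 @ bit 6 → (0x9f>>6)&0x1 = 0x0
flags:1 @ bit 7 → (0x9f>>7)&0x1 = 0x1

3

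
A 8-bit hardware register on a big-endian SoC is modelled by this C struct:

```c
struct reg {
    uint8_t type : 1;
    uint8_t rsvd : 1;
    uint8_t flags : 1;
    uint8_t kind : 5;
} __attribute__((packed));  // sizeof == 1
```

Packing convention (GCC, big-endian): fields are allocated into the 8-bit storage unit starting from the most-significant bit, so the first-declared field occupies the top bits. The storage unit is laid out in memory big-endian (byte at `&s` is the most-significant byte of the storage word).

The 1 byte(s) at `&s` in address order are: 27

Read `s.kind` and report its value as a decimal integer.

[0]=0x27 (big-endian) → word 0x27
type:1 @ bit 7 → (0x27>>7)&0x1 = 0x0
rsvd:1 @ bit 6 → (0x27>>6)&0x1 = 0x0
flags:1 @ bit 5 → (0x27>>5)&0x1 = 0x1
kind:5 @ bit 0 → (0x27>>0)&0x1f = 0x7  ←

7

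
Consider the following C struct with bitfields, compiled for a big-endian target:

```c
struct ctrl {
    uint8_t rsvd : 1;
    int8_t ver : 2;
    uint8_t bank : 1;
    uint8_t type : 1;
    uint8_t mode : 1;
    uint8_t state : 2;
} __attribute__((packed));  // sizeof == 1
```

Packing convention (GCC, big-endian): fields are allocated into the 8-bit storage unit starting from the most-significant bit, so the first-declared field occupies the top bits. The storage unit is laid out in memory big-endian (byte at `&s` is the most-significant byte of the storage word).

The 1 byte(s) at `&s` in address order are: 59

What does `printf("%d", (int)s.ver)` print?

[0]=0x59 (big-endian) → word 0x59
rsvd [7+:1] = (word>>7) & 0x1 = 0
ver [5+:2] = (word>>5) & 0x3 = 2  ←
bank [4+:1] = (word>>4) & 0x1 = 1
type [3+:1] = (word>>3) & 0x1 = 1
mode [2+:1] = (word>>2) & 0x1 = 0
state [0+:2] = (word>>0) & 0x3 = 1
ver signed 2b, MSB=1: 2 - 4 = -2

-2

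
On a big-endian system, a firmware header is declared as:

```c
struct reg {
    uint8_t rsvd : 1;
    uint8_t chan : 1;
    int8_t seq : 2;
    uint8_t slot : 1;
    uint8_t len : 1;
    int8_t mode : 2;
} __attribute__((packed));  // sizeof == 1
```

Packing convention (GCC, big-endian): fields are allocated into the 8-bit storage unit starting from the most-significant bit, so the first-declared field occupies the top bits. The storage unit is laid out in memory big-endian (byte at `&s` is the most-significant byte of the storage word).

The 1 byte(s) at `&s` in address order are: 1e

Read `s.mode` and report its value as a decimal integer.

[0]=0x1e (big-endian) → word 0x1e
rsvd [7+:1] = (word>>7) & 0x1 = 0
chan [6+:1] = (word>>6) & 0x1 = 0
seq [4+:2] = (word>>4) & 0x3 = 1
slot [3+:1] = (word>>3) & 0x1 = 1
len [2+:1] = (word>>2) & 0x1 = 1
mode [0+:2] = (word>>0) & 0x3 = 2  ←
mode signed 2b, MSB=1: 2 - 4 = -2

-2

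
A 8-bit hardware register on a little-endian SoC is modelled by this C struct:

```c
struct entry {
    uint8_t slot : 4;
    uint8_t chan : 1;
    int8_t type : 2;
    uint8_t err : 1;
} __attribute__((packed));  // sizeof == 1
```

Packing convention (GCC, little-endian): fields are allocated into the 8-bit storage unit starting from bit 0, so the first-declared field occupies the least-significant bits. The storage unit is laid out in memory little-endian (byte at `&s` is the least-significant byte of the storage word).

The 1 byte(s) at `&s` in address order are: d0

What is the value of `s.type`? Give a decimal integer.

[0]=0xd0 (little-endian) → word 0xd0
slot:4 @ bit 0 → (0xd0>>0)&0xf = 0x0
chan:1 @ bit 4 → (0xd0>>4)&0x1 = 0x1
type:2 @ bit 5 → (0xd0>>5)&0x3 = 0x2  ←
err:1 @ bit 7 → (0xd0>>7)&0x1 = 0x1
type signed 2b, MSB=1: 2 - 4 = -2

-2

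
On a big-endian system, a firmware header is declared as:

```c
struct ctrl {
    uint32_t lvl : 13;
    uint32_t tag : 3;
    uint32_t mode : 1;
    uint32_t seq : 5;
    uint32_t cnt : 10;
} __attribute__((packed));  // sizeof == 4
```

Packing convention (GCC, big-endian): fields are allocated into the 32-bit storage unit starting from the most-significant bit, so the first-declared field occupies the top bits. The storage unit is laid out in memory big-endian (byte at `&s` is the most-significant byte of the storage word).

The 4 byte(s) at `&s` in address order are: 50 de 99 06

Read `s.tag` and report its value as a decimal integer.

[0]=0x50 [1]=0xde [2]=0x99 [3]=0x06 (big-endian) → word 0x50de9906
lvl [19+:13] = (word>>19) & 0x1fff = 2587
tag [16+:3] = (word>>16) & 0x7 = 6  ←
mode [15+:1] = (word>>15) & 0x1 = 1
seq [10+:5] = (word>>10) & 0x1f = 6
cnt [0+:10] = (word>>0) & 0x3ff = 262

6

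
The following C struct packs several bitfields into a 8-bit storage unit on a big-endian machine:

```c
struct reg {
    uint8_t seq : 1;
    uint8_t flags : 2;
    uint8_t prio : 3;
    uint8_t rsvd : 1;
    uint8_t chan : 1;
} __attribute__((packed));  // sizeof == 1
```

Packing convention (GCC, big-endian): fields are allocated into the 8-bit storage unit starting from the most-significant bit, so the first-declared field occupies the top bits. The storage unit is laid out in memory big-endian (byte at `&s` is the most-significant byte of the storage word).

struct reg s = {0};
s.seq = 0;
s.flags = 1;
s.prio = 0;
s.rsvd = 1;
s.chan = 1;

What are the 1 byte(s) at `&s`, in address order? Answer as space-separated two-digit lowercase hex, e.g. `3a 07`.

[7+:1] seq=0 & 0x1 = 0x0; word=0x00
[5+:2] flags=1 & 0x3 = 0x1; word=0x20
[2+:3] prio=0 & 0x7 = 0x0; word=0x20
[1+:1] rsvd=1 & 0x1 = 0x1; word=0x22
[0+:1] chan=1 & 0x1 = 0x1; word=0x23
word = 0x23 → big-endian bytes:
  [0]=0x23

23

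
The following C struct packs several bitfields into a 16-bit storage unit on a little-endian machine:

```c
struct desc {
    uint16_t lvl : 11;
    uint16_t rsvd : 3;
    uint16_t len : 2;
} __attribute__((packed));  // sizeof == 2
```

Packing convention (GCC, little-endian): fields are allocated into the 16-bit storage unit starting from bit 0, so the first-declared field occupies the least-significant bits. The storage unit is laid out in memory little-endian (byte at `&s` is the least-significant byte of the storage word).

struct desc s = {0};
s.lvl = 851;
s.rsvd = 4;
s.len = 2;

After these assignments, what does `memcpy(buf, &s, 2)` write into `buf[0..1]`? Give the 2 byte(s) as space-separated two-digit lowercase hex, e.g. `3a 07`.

[0+:11] lvl=851 & 0x7ff = 0x353; word=0x0353
[11+:3] rsvd=4 & 0x7 = 0x4; word=0x2353
[14+:2] len=2 & 0x3 = 0x2; word=0xa353
word = 0xa353 → little-endian bytes:
  [0]=0x53  [1]=0xa3

53 a3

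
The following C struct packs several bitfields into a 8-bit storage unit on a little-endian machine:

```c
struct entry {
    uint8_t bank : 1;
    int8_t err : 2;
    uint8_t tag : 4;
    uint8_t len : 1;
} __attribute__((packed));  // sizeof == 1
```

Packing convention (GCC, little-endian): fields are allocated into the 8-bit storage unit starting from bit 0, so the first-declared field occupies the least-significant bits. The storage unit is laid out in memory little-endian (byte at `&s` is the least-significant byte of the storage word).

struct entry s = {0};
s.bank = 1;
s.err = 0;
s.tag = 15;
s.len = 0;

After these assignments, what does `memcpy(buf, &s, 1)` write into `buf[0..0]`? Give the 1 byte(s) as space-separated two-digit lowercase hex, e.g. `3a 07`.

79

bank (1b) val=1 bits=0x1 at bit 0: 0x01
err (2b) val=0 bits=0x0 at bit 1: 0x01
tag (4b) val=15 bits=0xf at bit 3: 0x79
len (1b) val=0 bits=0x0 at bit 7: 0x79
word = 0x79 → little-endian bytes:
  [0]=0x79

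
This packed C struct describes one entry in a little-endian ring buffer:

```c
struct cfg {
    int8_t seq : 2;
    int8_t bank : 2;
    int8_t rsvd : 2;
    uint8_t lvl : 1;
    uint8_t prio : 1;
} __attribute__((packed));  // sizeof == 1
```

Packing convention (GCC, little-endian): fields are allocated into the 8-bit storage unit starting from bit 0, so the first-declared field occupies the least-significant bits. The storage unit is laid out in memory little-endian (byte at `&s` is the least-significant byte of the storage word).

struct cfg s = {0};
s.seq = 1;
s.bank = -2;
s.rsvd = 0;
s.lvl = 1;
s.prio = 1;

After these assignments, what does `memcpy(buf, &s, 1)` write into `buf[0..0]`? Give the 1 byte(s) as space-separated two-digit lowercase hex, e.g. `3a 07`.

c9

[0+:2] seq=1 & 0x3 = 0x1; word=0x01
[2+:2] bank=-2 & 0x3 = 0x2; word=0x09
[4+:2] rsvd=0 & 0x3 = 0x0; word=0x09
[6+:1] lvl=1 & 0x1 = 0x1; word=0x49
[7+:1] prio=1 & 0x1 = 0x1; word=0xc9
word = 0xc9 → little-endian bytes:
  [0]=0xc9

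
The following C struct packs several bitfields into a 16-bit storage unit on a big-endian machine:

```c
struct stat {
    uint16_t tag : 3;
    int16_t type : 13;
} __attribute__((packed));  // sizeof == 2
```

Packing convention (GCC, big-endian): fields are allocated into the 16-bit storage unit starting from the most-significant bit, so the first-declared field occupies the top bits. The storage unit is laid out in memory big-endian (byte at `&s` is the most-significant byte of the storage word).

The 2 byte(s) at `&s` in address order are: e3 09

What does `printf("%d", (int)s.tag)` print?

7

[0]=0xe3 [1]=0x09 (big-endian) → word 0xe309
tag [13+:3] = (word>>13) & 0x7 = 7  ←
type [0+:13] = (word>>0) & 0x1fff = 777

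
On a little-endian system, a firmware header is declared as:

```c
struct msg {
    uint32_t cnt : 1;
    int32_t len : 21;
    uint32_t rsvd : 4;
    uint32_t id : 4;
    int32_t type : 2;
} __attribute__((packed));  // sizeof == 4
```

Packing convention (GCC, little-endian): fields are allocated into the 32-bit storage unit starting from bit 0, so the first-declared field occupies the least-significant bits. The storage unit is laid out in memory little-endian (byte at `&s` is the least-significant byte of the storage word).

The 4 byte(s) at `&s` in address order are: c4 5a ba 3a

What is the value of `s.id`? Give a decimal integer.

[0]=0xc4 [1]=0x5a [2]=0xba [3]=0x3a (little-endian) → word 0x3aba5ac4
cnt [0+:1] = (word>>0) & 0x1 = 0
len [1+:21] = (word>>1) & 0x1fffff = 1912162
rsvd [22+:4] = (word>>22) & 0xf = 10
id [26+:4] = (word>>26) & 0xf = 14  ←
type [30+:2] = (word>>30) & 0x3 = 0

14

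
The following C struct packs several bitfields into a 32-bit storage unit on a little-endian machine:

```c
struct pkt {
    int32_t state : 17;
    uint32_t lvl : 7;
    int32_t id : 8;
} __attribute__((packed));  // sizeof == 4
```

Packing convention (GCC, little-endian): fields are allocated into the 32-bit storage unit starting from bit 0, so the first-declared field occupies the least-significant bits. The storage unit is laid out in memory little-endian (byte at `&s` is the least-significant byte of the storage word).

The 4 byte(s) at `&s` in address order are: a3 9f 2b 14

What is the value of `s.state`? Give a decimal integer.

-24669

[0]=0xa3 [1]=0x9f [2]=0x2b [3]=0x14 (little-endian) → word 0x142b9fa3
state:17 @ bit 0 → (0x142b9fa3>>0)&0x1ffff = 0x19fa3  ←
lvl:7 @ bit 17 → (0x142b9fa3>>17)&0x7f = 0x15
id:8 @ bit 24 → (0x142b9fa3>>24)&0xff = 0x14
state signed 17b, MSB=1: 106403 - 131072 = -24669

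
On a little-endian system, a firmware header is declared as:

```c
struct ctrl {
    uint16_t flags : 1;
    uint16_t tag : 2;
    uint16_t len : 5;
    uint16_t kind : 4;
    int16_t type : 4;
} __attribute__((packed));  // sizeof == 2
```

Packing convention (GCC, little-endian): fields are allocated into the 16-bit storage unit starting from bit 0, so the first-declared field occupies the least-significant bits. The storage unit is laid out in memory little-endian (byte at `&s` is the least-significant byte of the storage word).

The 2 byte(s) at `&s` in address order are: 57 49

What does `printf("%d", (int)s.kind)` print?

[0]=0x57 [1]=0x49 (little-endian) → word 0x4957
flags [0+:1] = (word>>0) & 0x1 = 1
tag [1+:2] = (word>>1) & 0x3 = 3
len [3+:5] = (word>>3) & 0x1f = 10
kind [8+:4] = (word>>8) & 0xf = 9  ←
type [12+:4] = (word>>12) & 0xf = 4

9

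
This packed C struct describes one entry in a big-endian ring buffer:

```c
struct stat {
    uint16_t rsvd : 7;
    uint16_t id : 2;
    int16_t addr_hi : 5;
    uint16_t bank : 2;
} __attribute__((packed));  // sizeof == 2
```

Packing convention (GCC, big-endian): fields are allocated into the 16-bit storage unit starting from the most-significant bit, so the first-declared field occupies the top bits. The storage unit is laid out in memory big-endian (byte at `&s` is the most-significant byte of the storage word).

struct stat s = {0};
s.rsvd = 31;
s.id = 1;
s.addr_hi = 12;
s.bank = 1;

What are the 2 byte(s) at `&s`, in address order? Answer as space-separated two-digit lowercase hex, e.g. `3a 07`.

rsvd:7 = 31 → 0x1f << 9 → word 0x3e00
id:2 = 1 → 0x1 << 7 → word 0x3e80
addr_hi:5 = 12 → 0xc << 2 → word 0x3eb0
bank:2 = 1 → 0x1 << 0 → word 0x3eb1
word = 0x3eb1 → big-endian bytes:
  [0]=0x3e  [1]=0xb1

3e b1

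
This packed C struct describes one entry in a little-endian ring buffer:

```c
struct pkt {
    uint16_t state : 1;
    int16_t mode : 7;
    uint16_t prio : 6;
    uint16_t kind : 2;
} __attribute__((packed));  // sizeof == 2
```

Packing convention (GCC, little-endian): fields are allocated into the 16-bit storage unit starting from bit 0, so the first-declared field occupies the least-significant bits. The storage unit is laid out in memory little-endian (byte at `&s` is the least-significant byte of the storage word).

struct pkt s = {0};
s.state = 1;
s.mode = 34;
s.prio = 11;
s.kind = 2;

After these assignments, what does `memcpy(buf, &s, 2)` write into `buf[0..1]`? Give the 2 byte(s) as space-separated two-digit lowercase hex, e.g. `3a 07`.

45 8b

state:1 = 1 → 0x1 << 0 → word 0x0001
mode:7 = 34 → 0x22 << 1 → word 0x0045
prio:6 = 11 → 0xb << 8 → word 0x0b45
kind:2 = 2 → 0x2 << 14 → word 0x8b45
word = 0x8b45 → little-endian bytes:
  [0]=0x45  [1]=0x8b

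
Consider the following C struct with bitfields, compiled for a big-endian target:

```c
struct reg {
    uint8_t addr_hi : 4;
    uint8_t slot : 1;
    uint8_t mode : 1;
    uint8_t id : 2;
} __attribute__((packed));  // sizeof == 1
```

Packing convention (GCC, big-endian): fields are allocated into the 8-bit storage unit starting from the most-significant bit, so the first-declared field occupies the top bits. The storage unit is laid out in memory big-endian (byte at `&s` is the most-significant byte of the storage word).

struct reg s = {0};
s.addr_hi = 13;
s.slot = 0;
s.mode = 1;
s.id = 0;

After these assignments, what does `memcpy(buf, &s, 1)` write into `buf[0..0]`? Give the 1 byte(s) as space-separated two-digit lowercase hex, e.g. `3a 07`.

addr_hi (4b) val=13 bits=0xd at bit 4: 0xd0
slot (1b) val=0 bits=0x0 at bit 3: 0xd0
mode (1b) val=1 bits=0x1 at bit 2: 0xd4
id (2b) val=0 bits=0x0 at bit 0: 0xd4
word = 0xd4 → big-endian bytes:
  [0]=0xd4

d4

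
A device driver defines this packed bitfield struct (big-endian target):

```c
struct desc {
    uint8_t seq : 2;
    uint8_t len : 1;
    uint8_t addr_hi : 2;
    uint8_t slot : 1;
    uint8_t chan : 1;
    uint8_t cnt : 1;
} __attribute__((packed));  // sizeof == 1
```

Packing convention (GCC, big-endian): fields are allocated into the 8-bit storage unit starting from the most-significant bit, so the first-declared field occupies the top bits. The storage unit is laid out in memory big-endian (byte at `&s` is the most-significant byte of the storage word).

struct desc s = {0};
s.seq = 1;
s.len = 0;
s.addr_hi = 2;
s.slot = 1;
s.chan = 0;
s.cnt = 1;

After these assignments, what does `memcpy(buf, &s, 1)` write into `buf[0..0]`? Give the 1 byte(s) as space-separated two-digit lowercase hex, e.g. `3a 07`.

[6+:2] seq=1 & 0x3 = 0x1; word=0x40
[5+:1] len=0 & 0x1 = 0x0; word=0x40
[3+:2] addr_hi=2 & 0x3 = 0x2; word=0x50
[2+:1] slot=1 & 0x1 = 0x1; word=0x54
[1+:1] chan=0 & 0x1 = 0x0; word=0x54
[0+:1] cnt=1 & 0x1 = 0x1; word=0x55
word = 0x55 → big-endian bytes:
  [0]=0x55

55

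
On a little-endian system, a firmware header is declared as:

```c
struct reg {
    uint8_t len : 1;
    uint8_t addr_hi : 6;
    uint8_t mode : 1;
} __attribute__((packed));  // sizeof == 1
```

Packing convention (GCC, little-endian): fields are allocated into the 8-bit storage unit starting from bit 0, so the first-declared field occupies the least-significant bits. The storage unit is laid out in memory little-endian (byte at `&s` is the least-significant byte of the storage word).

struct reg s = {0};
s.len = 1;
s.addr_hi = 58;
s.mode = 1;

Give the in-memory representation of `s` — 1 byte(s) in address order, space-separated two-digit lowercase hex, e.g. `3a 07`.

len:1 = 1 → 0x1 << 0 → word 0x01
addr_hi:6 = 58 → 0x3a << 1 → word 0x75
mode:1 = 1 → 0x1 << 7 → word 0xf5
word = 0xf5 → little-endian bytes:
  [0]=0xf5

f5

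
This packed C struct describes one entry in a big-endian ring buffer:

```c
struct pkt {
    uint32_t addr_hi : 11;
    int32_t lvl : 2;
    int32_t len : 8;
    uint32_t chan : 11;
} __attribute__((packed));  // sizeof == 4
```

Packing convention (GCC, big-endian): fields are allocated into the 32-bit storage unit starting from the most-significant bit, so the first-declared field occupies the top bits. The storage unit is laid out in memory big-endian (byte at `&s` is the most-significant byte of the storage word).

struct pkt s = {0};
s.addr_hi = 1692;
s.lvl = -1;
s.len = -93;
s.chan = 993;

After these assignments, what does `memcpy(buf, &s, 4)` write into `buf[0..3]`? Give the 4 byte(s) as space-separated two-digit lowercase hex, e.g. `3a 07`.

[21+:11] addr_hi=1692 & 0x7ff = 0x69c; word=0xd3800000
[19+:2] lvl=-1 & 0x3 = 0x3; word=0xd3980000
[11+:8] len=-93 & 0xff = 0xa3; word=0xd39d1800
[0+:11] chan=993 & 0x7ff = 0x3e1; word=0xd39d1be1
word = 0xd39d1be1 → big-endian bytes:
  [0]=0xd3  [1]=0x9d  [2]=0x1b  [3]=0xe1

d3 9d 1b e1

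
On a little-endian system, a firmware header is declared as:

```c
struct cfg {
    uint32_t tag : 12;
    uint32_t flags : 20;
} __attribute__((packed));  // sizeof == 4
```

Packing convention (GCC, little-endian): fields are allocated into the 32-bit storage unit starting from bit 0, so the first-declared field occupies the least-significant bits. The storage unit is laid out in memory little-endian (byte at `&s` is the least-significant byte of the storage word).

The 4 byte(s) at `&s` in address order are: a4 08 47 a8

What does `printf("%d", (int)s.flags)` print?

[0]=0xa4 [1]=0x08 [2]=0x47 [3]=0xa8 (little-endian) → word 0xa84708a4
tag:12 @ bit 0 → (0xa84708a4>>0)&0xfff = 0x8a4
flags:20 @ bit 12 → (0xa84708a4>>12)&0xfffff = 0xa8470  ←

689264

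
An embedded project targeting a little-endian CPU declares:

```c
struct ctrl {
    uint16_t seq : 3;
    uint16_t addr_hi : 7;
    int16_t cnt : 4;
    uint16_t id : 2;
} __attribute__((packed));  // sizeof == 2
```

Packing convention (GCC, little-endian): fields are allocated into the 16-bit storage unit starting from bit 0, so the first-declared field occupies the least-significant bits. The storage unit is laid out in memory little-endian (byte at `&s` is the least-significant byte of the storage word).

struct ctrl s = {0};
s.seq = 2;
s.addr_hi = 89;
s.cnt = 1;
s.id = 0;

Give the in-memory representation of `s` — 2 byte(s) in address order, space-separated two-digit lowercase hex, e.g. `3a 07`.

[0+:3] seq=2 & 0x7 = 0x2; word=0x0002
[3+:7] addr_hi=89 & 0x7f = 0x59; word=0x02ca
[10+:4] cnt=1 & 0xf = 0x1; word=0x06ca
[14+:2] id=0 & 0x3 = 0x0; word=0x06ca
word = 0x06ca → little-endian bytes:
  [0]=0xca  [1]=0x06

ca 06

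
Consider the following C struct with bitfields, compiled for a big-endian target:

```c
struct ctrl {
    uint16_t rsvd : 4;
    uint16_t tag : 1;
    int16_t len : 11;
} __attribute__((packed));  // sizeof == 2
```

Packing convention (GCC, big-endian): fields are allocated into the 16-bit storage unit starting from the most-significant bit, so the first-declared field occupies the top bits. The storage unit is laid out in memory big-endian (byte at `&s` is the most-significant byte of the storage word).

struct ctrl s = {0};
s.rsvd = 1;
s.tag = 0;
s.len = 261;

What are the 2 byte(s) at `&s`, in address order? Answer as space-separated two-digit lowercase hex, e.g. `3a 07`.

rsvd:4 = 1 → 0x1 << 12 → word 0x1000
tag:1 = 0 → 0x0 << 11 → word 0x1000
len:11 = 261 → 0x105 << 0 → word 0x1105
word = 0x1105 → big-endian bytes:
  [0]=0x11  [1]=0x05

11 05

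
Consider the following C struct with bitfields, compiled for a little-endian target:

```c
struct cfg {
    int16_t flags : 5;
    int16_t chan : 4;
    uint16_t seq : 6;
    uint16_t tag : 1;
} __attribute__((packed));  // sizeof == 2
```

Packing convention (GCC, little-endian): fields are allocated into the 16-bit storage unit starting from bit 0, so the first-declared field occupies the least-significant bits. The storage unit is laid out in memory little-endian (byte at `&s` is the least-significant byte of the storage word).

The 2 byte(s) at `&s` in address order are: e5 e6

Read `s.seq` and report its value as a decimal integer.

[0]=0xe5 [1]=0xe6 (little-endian) → word 0xe6e5
flags:5 @ bit 0 → (0xe6e5>>0)&0x1f = 0x5
chan:4 @ bit 5 → (0xe6e5>>5)&0xf = 0x7
seq:6 @ bit 9 → (0xe6e5>>9)&0x3f = 0x33  ←
tag:1 @ bit 15 → (0xe6e5>>15)&0x1 = 0x1

51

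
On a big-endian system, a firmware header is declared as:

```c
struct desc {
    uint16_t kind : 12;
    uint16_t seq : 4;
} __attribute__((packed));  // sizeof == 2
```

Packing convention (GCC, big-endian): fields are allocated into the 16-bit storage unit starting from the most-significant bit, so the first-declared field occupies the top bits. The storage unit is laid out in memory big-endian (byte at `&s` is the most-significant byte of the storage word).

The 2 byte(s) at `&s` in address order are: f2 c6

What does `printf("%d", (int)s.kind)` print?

3884

[0]=0xf2 [1]=0xc6 (big-endian) → word 0xf2c6
kind [4+:12] = (word>>4) & 0xfff = 3884  ←
seq [0+:4] = (word>>0) & 0xf = 6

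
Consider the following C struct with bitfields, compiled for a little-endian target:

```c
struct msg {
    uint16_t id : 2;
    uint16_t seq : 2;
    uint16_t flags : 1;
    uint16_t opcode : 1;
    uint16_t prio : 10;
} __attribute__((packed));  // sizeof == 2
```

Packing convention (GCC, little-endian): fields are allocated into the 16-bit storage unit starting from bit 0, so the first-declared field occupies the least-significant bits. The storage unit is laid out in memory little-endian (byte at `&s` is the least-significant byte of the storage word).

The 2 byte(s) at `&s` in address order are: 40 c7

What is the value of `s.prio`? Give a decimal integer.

797

[0]=0x40 [1]=0xc7 (little-endian) → word 0xc740
id [0+:2] = (word>>0) & 0x3 = 0
seq [2+:2] = (word>>2) & 0x3 = 0
flags [4+:1] = (word>>4) & 0x1 = 0
opcode [5+:1] = (word>>5) & 0x1 = 0
prio [6+:10] = (word>>6) & 0x3ff = 797  ←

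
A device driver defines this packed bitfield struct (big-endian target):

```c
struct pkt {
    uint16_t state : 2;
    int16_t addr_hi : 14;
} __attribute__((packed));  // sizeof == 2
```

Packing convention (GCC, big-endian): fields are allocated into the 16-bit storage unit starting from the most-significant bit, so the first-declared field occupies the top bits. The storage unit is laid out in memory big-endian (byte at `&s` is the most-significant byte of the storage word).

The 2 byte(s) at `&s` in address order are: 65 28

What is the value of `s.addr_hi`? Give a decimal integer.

[0]=0x65 [1]=0x28 (big-endian) → word 0x6528
state [14+:2] = (word>>14) & 0x3 = 1
addr_hi [0+:14] = (word>>0) & 0x3fff = 9512  ←
addr_hi signed 14b, MSB=1: 9512 - 16384 = -6872

-6872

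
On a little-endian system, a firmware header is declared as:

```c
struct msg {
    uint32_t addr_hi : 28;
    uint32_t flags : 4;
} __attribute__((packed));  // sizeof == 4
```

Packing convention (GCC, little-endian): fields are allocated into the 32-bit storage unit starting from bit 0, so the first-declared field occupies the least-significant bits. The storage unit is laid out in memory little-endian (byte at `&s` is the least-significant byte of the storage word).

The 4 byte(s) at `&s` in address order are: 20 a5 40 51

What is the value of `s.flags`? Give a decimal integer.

5

[0]=0x20 [1]=0xa5 [2]=0x40 [3]=0x51 (little-endian) → word 0x5140a520
addr_hi [0+:28] = (word>>0) & 0xfffffff = 21013792
flags [28+:4] = (word>>28) & 0xf = 5  ←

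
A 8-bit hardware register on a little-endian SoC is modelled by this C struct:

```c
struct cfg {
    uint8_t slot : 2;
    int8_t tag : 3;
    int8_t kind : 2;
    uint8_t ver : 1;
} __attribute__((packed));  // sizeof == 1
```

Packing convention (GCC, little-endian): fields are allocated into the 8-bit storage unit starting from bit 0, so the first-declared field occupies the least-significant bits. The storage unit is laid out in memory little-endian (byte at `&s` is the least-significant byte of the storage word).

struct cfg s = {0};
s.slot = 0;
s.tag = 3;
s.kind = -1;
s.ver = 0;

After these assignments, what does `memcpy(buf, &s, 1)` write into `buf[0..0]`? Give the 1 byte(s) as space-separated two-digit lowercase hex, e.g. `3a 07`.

6c

slot:2 = 0 → 0x0 << 0 → word 0x00
tag:3 = 3 → 0x3 << 2 → word 0x0c
kind:2 = -1 → 0x3 << 5 → word 0x6c
ver:1 = 0 → 0x0 << 7 → word 0x6c
word = 0x6c → little-endian bytes:
  [0]=0x6c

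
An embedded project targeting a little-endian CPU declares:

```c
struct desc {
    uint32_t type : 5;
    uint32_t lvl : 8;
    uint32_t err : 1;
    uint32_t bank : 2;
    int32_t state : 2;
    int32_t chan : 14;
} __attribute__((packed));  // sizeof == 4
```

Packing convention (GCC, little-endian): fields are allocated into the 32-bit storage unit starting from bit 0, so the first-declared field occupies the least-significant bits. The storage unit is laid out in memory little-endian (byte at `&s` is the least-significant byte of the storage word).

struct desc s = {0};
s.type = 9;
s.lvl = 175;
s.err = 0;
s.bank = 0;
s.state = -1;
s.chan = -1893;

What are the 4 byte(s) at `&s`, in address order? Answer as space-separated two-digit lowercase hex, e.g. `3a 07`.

e9 15 6f e2

[0+:5] type=9 & 0x1f = 0x9; word=0x00000009
[5+:8] lvl=175 & 0xff = 0xaf; word=0x000015e9
[13+:1] err=0 & 0x1 = 0x0; word=0x000015e9
[14+:2] bank=0 & 0x3 = 0x0; word=0x000015e9
[16+:2] state=-1 & 0x3 = 0x3; word=0x000315e9
[18+:14] chan=-1893 & 0x3fff = 0x389b; word=0xe26f15e9
word = 0xe26f15e9 → little-endian bytes:
  [0]=0xe9  [1]=0x15  [2]=0x6f  [3]=0xe2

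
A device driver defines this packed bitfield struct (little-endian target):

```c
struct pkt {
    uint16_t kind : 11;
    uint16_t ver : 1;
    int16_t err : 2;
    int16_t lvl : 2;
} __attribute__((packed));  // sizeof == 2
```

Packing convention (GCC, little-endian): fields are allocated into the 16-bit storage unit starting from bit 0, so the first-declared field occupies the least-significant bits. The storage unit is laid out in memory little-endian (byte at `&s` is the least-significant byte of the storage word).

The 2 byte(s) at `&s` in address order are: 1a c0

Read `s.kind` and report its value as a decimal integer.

26

[0]=0x1a [1]=0xc0 (little-endian) → word 0xc01a
kind [0+:11] = (word>>0) & 0x7ff = 26  ←
ver [11+:1] = (word>>11) & 0x1 = 0
err [12+:2] = (word>>12) & 0x3 = 0
lvl [14+:2] = (word>>14) & 0x3 = 3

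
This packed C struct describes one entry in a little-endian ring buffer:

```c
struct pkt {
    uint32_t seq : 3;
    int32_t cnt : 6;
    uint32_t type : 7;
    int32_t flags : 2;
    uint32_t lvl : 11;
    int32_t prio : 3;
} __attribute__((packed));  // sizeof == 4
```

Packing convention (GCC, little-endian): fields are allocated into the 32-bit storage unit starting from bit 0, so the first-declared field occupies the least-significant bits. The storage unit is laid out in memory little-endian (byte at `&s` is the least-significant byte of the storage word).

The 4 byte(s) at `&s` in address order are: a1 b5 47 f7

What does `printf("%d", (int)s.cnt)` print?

[0]=0xa1 [1]=0xb5 [2]=0x47 [3]=0xf7 (little-endian) → word 0xf747b5a1
seq [0+:3] = (word>>0) & 0x7 = 1
cnt [3+:6] = (word>>3) & 0x3f = 52  ←
type [9+:7] = (word>>9) & 0x7f = 90
flags [16+:2] = (word>>16) & 0x3 = 3
lvl [18+:11] = (word>>18) & 0x7ff = 1489
prio [29+:3] = (word>>29) & 0x7 = 7
cnt signed 6b, MSB=1: 52 - 64 = -12

-12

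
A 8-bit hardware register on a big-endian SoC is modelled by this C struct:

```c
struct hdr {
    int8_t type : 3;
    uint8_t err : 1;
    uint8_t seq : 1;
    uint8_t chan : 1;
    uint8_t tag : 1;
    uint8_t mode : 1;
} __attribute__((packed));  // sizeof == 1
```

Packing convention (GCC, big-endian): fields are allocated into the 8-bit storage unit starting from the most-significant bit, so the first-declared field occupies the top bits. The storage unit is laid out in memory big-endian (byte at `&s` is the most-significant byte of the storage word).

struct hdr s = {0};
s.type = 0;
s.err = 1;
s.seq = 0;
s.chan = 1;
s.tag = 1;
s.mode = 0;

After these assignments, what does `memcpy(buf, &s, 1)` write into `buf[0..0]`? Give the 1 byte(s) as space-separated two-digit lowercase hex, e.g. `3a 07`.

type (3b) val=0 bits=0x0 at bit 5: 0x00
err (1b) val=1 bits=0x1 at bit 4: 0x10
seq (1b) val=0 bits=0x0 at bit 3: 0x10
chan (1b) val=1 bits=0x1 at bit 2: 0x14
tag (1b) val=1 bits=0x1 at bit 1: 0x16
mode (1b) val=0 bits=0x0 at bit 0: 0x16
word = 0x16 → big-endian bytes:
  [0]=0x16

16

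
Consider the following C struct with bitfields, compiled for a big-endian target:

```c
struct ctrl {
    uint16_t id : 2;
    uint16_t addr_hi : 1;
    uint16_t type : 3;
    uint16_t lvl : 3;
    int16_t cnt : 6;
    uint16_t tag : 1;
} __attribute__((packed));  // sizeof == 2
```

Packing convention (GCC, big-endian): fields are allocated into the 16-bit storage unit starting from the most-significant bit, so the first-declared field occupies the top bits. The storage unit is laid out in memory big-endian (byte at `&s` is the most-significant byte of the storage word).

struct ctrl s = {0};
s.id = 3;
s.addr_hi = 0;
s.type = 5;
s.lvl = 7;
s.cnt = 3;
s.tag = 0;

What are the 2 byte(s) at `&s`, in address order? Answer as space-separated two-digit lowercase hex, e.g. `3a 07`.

d7 86

id (2b) val=3 bits=0x3 at bit 14: 0xc000
addr_hi (1b) val=0 bits=0x0 at bit 13: 0xc000
type (3b) val=5 bits=0x5 at bit 10: 0xd400
lvl (3b) val=7 bits=0x7 at bit 7: 0xd780
cnt (6b) val=3 bits=0x3 at bit 1: 0xd786
tag (1b) val=0 bits=0x0 at bit 0: 0xd786
word = 0xd786 → big-endian bytes:
  [0]=0xd7  [1]=0x86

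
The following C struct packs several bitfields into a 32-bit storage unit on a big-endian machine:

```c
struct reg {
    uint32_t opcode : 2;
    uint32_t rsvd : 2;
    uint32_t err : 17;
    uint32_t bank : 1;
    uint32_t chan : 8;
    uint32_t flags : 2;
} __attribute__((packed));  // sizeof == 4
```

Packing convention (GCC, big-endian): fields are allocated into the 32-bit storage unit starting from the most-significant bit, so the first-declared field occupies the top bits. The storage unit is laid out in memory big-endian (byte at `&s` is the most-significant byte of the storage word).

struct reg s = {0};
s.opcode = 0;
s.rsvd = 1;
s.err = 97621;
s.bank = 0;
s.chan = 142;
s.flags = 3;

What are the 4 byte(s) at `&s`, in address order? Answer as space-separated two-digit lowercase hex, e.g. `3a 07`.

1b ea aa 3b

opcode:2 = 0 → 0x0 << 30 → word 0x00000000
rsvd:2 = 1 → 0x1 << 28 → word 0x10000000
err:17 = 97621 → 0x17d55 << 11 → word 0x1beaa800
bank:1 = 0 → 0x0 << 10 → word 0x1beaa800
chan:8 = 142 → 0x8e << 2 → word 0x1beaaa38
flags:2 = 3 → 0x3 << 0 → word 0x1beaaa3b
word = 0x1beaaa3b → big-endian bytes:
  [0]=0x1b  [1]=0xea  [2]=0xaa  [3]=0x3b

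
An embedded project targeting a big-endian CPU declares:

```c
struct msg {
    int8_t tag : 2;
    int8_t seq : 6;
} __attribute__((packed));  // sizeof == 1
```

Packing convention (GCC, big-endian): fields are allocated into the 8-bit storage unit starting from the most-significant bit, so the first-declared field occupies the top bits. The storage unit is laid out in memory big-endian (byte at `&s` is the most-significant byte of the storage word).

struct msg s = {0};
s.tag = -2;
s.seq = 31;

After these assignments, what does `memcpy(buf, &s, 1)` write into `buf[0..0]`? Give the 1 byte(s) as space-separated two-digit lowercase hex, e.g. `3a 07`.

[6+:2] tag=-2 & 0x3 = 0x2; word=0x80
[0+:6] seq=31 & 0x3f = 0x1f; word=0x9f
word = 0x9f → big-endian bytes:
  [0]=0x9f

9f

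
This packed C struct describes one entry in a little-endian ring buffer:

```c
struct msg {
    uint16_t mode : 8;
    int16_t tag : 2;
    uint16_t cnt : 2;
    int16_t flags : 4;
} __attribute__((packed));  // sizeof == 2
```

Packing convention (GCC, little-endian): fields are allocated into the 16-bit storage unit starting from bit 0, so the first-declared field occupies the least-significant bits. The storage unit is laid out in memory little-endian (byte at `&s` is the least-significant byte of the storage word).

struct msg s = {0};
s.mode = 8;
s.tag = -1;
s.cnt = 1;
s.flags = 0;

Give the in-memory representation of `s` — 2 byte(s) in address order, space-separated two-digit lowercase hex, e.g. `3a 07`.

08 07

mode:8 = 8 → 0x8 << 0 → word 0x0008
tag:2 = -1 → 0x3 << 8 → word 0x0308
cnt:2 = 1 → 0x1 << 10 → word 0x0708
flags:4 = 0 → 0x0 << 12 → word 0x0708
word = 0x0708 → little-endian bytes:
  [0]=0x08  [1]=0x07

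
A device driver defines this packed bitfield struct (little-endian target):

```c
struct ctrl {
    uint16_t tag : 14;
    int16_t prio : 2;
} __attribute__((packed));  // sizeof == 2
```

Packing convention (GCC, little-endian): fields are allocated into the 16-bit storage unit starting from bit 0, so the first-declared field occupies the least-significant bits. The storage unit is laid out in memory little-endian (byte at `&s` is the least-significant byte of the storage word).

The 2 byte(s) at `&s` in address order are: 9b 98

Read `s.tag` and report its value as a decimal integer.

[0]=0x9b [1]=0x98 (little-endian) → word 0x989b
tag [0+:14] = (word>>0) & 0x3fff = 6299  ←
prio [14+:2] = (word>>14) & 0x3 = 2

6299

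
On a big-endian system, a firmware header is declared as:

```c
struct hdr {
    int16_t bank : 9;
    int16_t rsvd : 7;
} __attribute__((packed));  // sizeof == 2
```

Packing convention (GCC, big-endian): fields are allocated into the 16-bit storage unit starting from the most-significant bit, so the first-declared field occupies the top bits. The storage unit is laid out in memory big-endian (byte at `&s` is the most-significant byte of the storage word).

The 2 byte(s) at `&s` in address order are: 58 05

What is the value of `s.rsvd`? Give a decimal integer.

[0]=0x58 [1]=0x05 (big-endian) → word 0x5805
bank:9 @ bit 7 → (0x5805>>7)&0x1ff = 0xb0
rsvd:7 @ bit 0 → (0x5805>>0)&0x7f = 0x5  ←
rsvd signed 7b, MSB=0: value = 5

5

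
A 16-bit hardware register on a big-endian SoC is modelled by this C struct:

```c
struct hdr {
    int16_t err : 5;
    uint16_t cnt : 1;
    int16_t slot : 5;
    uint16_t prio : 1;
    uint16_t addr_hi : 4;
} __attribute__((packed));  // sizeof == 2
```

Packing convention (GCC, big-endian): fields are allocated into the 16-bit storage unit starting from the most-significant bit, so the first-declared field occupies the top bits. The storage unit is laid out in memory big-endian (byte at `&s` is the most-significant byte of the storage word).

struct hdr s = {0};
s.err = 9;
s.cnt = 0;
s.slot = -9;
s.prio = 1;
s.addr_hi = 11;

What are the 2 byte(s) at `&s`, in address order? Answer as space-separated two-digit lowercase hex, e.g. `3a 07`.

[11+:5] err=9 & 0x1f = 0x9; word=0x4800
[10+:1] cnt=0 & 0x1 = 0x0; word=0x4800
[5+:5] slot=-9 & 0x1f = 0x17; word=0x4ae0
[4+:1] prio=1 & 0x1 = 0x1; word=0x4af0
[0+:4] addr_hi=11 & 0xf = 0xb; word=0x4afb
word = 0x4afb → big-endian bytes:
  [0]=0x4a  [1]=0xfb

4a fb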